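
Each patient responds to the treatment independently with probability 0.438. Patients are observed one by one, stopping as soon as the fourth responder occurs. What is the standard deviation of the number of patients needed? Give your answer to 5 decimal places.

3.42314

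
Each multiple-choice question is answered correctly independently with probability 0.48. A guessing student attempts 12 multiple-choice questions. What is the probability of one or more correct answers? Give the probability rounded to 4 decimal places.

0.9996

P(at least one) = 1 − P(none) = 1 − (1 − 0.48)^12
= 1 − 0.000391 = 0.999609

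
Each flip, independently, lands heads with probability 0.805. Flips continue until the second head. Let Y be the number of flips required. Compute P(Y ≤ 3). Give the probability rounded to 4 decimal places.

Finishing within 3 flips ⇔ at least 2 successes in the first 3. With X ~ Binomial(3, 0.805), P(Y ≤ 3) = 1 − P(X ≤ 1).
  k=0: C(3,0)·0.805^0·0.195^3 = 0.007415
  k=1: C(3,1)·0.805^1·0.195^2 = 0.091830
1 − 0.099245 = 0.900755

0.9008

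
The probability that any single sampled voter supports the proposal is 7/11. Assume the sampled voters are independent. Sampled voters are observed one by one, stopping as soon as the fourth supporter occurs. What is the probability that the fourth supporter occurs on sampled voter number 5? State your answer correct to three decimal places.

Y = trial on which the fourth success occurs; negative binomial, r=4, p=0.636364.
P(Y=5) = C(4,3) · p^4 · (1−p)^1
= 4 · 0.16399 · 0.36364 = 0.23853

0.239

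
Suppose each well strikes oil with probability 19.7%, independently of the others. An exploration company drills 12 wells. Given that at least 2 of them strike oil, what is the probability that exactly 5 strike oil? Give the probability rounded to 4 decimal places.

X ~ Binomial(12, 0.197). Want P(X=5 | X≥2) = P(X=5) / P(X≥2).
P(X=5) = C(12,5)·0.197^5·0.803^7 = 0.050590
P(X≥2) = 1 − 0.071876 − 0.211601 = 0.716522
Ratio = 0.050590 / 0.716522 = 0.070605

0.0706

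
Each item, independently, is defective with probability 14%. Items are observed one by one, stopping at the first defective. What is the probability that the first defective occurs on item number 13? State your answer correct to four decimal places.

Geometric (trials to first success), p = 0.14.
P(Y = 13) = (1−p)^12 · p = 0.16367 · 0.14 = 0.022914

0.0229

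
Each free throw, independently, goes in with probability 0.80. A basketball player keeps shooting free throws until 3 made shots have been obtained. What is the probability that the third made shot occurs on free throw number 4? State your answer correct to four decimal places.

Y = trial on which the third success occurs; negative binomial, r=3, p=0.80.
P(Y=4) = C(3,2) · p^3 · (1−p)^1
= 3 · 0.512 · 0.2 = 0.307200

0.3072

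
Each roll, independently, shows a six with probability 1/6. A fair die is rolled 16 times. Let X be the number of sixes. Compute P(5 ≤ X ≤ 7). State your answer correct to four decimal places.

X ~ Binomial(16, 0.166667); P(5 ≤ X ≤ 7) = Σ C(16,k) p^k (1−p)^(16−k) over k:
  k=5: C(16,5)·0.166667^5·0.833333^11 = 0.075602
  k=6: C(16,6)·0.166667^6·0.833333^10 = 0.027721
  k=7: C(16,7)·0.166667^7·0.833333^9 = 0.007920
Total = 0.111243

0.1112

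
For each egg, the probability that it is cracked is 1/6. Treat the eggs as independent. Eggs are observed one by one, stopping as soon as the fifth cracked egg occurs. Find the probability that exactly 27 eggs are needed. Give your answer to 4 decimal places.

Y = trial on which the fifth success occurs; negative binomial, r=5, p=0.166667.
P(Y=27) = C(26,4) · p^5 · (1−p)^22
= 14950 · 0.0001286 · 0.018114 = 0.034826

0.0348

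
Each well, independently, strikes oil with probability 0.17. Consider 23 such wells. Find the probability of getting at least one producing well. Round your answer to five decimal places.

0.98623

P(at least one) = 1 − P(none) = 1 − (1 − 0.17)^23
= 1 − 0.0137656 = 0.9862344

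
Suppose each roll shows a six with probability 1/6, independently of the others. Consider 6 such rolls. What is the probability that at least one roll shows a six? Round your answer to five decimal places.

0.66510

P(at least one) = 1 − P(none) = 1 − (1 − 0.166667)^6
= 1 − 0.3348980 = 0.6651020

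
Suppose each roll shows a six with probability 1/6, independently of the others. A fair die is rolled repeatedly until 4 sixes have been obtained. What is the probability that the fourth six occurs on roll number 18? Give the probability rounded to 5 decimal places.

Y = trial on which the fourth success occurs; negative binomial, r=4, p=0.166667.
P(Y=18) = C(17,3) · p^4 · (1−p)^14
= 680 · 0.0007716 · 0.077887 = 0.0408664

0.04087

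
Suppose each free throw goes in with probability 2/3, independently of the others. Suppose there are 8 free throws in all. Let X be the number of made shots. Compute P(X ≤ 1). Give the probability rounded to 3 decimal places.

0.003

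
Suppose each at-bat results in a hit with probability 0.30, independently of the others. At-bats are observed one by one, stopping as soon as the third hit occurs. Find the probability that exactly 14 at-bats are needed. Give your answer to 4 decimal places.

0.0416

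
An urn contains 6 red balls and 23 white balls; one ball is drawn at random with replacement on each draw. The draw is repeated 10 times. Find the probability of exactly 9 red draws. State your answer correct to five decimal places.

X ~ Binomial(n=10, p=0.206897).
P(X=9) = C(10,9) · p^9 · (1−p)^1
= 10 · 6.9467e-07 · 0.7931 = 0.0000055

0.00001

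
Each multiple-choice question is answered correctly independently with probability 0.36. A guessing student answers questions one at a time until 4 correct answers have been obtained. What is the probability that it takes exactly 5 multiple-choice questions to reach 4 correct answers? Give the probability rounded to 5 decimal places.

Y = trial on which the fourth success occurs; negative binomial, r=4, p=0.36.
P(Y=5) = C(4,3) · p^4 · (1−p)^1
= 4 · 0.016796 · 0.64 = 0.0429982

0.04300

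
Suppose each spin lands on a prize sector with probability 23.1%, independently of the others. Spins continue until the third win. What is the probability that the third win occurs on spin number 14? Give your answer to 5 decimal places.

Y = trial on which the third success occurs; negative binomial, r=3, p=0.231.
P(Y=14) = C(13,2) · p^3 · (1−p)^11
= 78 · 0.012326 · 0.055615 = 0.0534712

0.05347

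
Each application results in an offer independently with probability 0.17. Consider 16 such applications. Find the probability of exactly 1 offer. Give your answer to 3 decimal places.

0.166

X ~ Binomial(n=16, p=0.17).
P(X=1) = C(16,1) · p^1 · (1−p)^15
= 16 · 0.17 · 0.061118 = 0.16624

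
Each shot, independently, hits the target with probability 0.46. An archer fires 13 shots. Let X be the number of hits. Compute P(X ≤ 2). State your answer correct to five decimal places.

0.02280

X ~ Binomial(13, 0.46); P(X ≤ 2) = Σ C(13,k) p^k (1−p)^(13−k) over k:
  k=0: C(13,0)·0.46^0·0.54^13 = 0.0003320
  k=1: C(13,1)·0.46^1·0.54^12 = 0.0036764
  k=2: C(13,2)·0.46^2·0.54^11 = 0.0187906
Total = 0.0227991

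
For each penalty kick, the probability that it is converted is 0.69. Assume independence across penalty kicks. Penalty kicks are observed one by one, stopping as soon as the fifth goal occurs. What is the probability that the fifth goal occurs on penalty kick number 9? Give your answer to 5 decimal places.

0.10111

Y = trial on which the fifth success occurs; negative binomial, r=5, p=0.69.
P(Y=9) = C(8,4) · p^5 · (1−p)^4
= 70 · 0.1564 · 0.0092352 = 0.1011091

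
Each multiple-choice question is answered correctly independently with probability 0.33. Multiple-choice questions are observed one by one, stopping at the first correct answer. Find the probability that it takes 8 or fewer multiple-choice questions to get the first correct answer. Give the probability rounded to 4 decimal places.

0.9594

Y = number of multiple-choice questions to the first success; geometric, p = 0.33.
P(Y ≤ 8) = 1 − (1−p)^8 = 1 − 0.040607 = 0.959393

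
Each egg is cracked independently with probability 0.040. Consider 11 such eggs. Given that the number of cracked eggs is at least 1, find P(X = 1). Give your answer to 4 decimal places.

X ~ Binomial(11, 0.04). Want P(X=1 | X≥1) = P(X=1) / P(X≥1).
P(X=1) = C(11,1)·0.04^1·0.96^10 = 0.292526
P(X≥1) = 1 − 0.638239 = 0.361761
Ratio = 0.292526 / 0.361761 = 0.808618

0.8086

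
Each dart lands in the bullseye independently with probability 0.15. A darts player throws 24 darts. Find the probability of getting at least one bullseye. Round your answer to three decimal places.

P(at least one) = 1 − P(none) = 1 − (1 − 0.15)^24
= 1 − 0.02023 = 0.97977

0.980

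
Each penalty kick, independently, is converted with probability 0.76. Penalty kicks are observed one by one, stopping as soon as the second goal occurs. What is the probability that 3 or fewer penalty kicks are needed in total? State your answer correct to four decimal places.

0.8548

Finishing within 3 penalty kicks ⇔ at least 2 successes in the first 3. With X ~ Binomial(3, 0.76), P(Y ≤ 3) = 1 − P(X ≤ 1).
  k=0: C(3,0)·0.76^0·0.24^3 = 0.013824
  k=1: C(3,1)·0.76^1·0.24^2 = 0.131328
1 − 0.145152 = 0.854848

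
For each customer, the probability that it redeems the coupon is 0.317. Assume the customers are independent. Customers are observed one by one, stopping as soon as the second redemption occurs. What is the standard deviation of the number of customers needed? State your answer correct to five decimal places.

3.68694

Y = total customers until the second success; negative binomial with r=2, p=0.317.
SD(Y) = √[r(1−p)/p²] = √(13.5935276) = 3.6869401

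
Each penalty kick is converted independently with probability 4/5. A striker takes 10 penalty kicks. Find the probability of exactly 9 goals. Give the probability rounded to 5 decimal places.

0.26844

X ~ Binomial(n=10, p=0.80).
P(X=9) = C(10,9) · p^9 · (1−p)^1
= 10 · 0.13422 · 0.2 = 0.2684355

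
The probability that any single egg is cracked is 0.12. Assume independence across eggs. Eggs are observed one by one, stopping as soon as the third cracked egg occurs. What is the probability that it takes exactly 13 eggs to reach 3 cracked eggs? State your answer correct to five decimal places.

Y = trial on which the third success occurs; negative binomial, r=3, p=0.12.
P(Y=13) = C(12,2) · p^3 · (1−p)^10
= 66 · 0.001728 · 0.2785 = 0.0317625

0.03176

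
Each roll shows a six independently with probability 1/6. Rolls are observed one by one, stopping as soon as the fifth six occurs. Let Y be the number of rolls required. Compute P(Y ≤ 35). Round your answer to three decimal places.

0.716

Finishing within 35 rolls ⇔ at least 5 successes in the first 35. With X ~ Binomial(35, 0.166667), P(Y ≤ 35) = 1 − P(X ≤ 4).
  k=0: C(35,0)·0.166667^0·0.833333^35 = 0.00169
  k=1: C(35,1)·0.166667^1·0.833333^34 = 0.01185
  k=2: C(35,2)·0.166667^2·0.833333^33 = 0.04029
  k=3: C(35,3)·0.166667^3·0.833333^32 = 0.08865
  k=4: C(35,4)·0.166667^4·0.833333^31 = 0.14183
1 − 0.28432 = 0.71568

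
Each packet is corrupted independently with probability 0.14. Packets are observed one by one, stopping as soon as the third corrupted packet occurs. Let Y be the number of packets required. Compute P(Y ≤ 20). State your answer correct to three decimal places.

Finishing within 20 packets ⇔ at least 3 successes in the first 20. With X ~ Binomial(20, 0.14), P(Y ≤ 20) = 1 − P(X ≤ 2).
  k=0: C(20,0)·0.14^0·0.86^20 = 0.04897
  k=1: C(20,1)·0.14^1·0.86^19 = 0.15945
  k=2: C(20,2)·0.14^2·0.86^18 = 0.24659
1 − 0.45502 = 0.54498

0.545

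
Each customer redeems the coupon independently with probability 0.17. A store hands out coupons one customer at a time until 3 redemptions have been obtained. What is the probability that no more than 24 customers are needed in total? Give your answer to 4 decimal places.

0.8001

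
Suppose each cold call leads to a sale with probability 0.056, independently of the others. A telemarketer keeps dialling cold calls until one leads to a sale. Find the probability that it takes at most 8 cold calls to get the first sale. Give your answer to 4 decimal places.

0.3694

Y = number of cold calls to the first success; geometric, p = 0.056.
P(Y ≤ 8) = 1 − (1−p)^8 = 1 − 0.630632 = 0.369368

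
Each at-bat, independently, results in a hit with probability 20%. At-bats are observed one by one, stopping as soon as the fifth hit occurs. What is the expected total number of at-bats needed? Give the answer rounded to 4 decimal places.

Y = total at-bats until the fifth success; negative binomial with r=5, p=0.20.
E[Y] = r / p = 5 / 0.20 = 25.000000

25.0000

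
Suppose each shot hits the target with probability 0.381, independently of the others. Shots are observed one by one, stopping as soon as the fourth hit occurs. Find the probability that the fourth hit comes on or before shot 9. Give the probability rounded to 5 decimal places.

0.46945

Finishing within 9 shots ⇔ at least 4 successes in the first 9. With X ~ Binomial(9, 0.381), P(Y ≤ 9) = 1 − P(X ≤ 3).
  k=0: C(9,0)·0.381^0·0.619^9 = 0.0133418
  k=1: C(9,1)·0.381^1·0.619^8 = 0.0739082
  k=2: C(9,2)·0.381^2·0.619^7 = 0.1819646
  k=3: C(9,3)·0.381^3·0.619^6 = 0.2613353
1 − 0.5305500 = 0.4694500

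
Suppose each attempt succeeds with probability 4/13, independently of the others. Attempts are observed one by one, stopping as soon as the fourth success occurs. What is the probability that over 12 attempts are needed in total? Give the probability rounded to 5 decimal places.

Needing more than 12 attempts ⇔ fewer than 4 successes in the first 12. With X ~ Binomial(12, 0.307692), P(Y > 12) = P(X ≤ 3).
  k=0: C(12,0)·0.307692^0·0.692308^12 = 0.0121224
  k=1: C(12,1)·0.307692^1·0.692308^11 = 0.0646530
  k=2: C(12,2)·0.307692^2·0.692308^10 = 0.1580406
  k=3: C(12,3)·0.307692^3·0.692308^9 = 0.2341343
P(X ≤ 3) = 0.4689504

0.46895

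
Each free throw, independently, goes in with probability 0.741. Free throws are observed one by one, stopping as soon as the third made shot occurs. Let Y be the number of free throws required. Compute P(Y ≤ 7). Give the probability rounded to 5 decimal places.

0.98492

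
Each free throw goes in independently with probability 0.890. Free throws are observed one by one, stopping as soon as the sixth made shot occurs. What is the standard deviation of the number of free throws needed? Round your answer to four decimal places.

0.9128

Y = total free throws until the sixth success; negative binomial with r=6, p=0.89.
SD(Y) = √[r(1−p)/p²] = √(0.833228) = 0.912813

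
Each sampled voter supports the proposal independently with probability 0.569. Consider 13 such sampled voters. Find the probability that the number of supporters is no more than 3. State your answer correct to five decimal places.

0.01438

X ~ Binomial(13, 0.569); P(X ≤ 3) = Σ C(13,k) p^k (1−p)^(13−k) over k:
  k=0: C(13,0)·0.569^0·0.431^13 = 0.0000177
  k=1: C(13,1)·0.569^1·0.431^12 = 0.0003039
  k=2: C(13,2)·0.569^2·0.431^11 = 0.0024075
  k=3: C(13,3)·0.569^3·0.431^10 = 0.0116540
Total = 0.0143832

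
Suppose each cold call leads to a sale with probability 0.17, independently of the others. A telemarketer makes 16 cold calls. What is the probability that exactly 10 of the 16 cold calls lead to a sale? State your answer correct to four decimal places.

X ~ Binomial(n=16, p=0.17).
P(X=10) = C(16,10) · p^10 · (1−p)^6
= 8008 · 2.016e-08 · 0.32694 = 0.000053

0.0001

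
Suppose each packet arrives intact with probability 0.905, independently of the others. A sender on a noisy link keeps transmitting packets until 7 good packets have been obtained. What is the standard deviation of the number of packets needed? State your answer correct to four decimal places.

0.9011

Y = total packets until the seventh success; negative binomial with r=7, p=0.905.
SD(Y) = √[r(1−p)/p²] = √(0.811941) = 0.901078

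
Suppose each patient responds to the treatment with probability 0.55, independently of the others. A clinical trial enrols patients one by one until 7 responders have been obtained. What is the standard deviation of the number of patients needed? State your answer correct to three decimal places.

3.227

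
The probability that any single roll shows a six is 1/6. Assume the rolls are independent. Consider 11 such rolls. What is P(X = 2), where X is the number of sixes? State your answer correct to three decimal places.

X ~ Binomial(n=11, p=0.166667).
P(X=2) = C(11,2) · p^2 · (1−p)^9
= 55 · 0.027778 · 0.19381 = 0.29609

0.296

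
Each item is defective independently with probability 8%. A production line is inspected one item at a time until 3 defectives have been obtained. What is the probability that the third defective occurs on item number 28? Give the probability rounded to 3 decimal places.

0.022

Y = trial on which the third success occurs; negative binomial, r=3, p=0.08.
P(Y=28) = C(27,2) · p^3 · (1−p)^25
= 351 · 0.000512 · 0.12436 = 0.02235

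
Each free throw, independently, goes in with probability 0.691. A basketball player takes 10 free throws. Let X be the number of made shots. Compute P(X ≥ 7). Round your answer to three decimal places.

X ~ Binomial(10, 0.691); P(X ≥ 7) = Σ C(10,k) p^k (1−p)^(10−k) over k:
  k=7: C(10,7)·0.691^7·0.309^3 = 0.26632
  k=8: C(10,8)·0.691^8·0.309^2 = 0.22333
  k=9: C(10,9)·0.691^9·0.309^1 = 0.11098
  k=10: C(10,10)·0.691^10·0.309^0 = 0.02482
Total = 0.62546

0.625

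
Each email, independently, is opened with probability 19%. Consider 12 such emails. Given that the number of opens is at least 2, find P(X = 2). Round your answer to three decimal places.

0.416

X ~ Binomial(12, 0.19). Want P(X=2 | X≥2) = P(X=2) / P(X≥2).
P(X=2) = C(12,2)·0.19^2·0.81^10 = 0.28967
P(X≥2) = 1 − 0.07977 − 0.22453 = 0.69571
Ratio = 0.28967 / 0.69571 = 0.41637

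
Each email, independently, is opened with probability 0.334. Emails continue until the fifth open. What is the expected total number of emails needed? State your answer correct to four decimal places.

Y = total emails until the fifth success; negative binomial with r=5, p=0.334.
E[Y] = r / p = 5 / 0.334 = 14.970060

14.9701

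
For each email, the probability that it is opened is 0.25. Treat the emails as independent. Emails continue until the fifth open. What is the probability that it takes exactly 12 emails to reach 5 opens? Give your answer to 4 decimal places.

Y = trial on which the fifth success occurs; negative binomial, r=5, p=0.25.
P(Y=12) = C(11,4) · p^5 · (1−p)^7
= 330 · 0.00097656 · 0.13348 = 0.043017

0.0430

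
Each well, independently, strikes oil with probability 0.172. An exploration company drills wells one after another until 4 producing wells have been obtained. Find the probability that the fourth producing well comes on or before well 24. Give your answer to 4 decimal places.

Finishing within 24 wells ⇔ at least 4 successes in the first 24. With X ~ Binomial(24, 0.172), P(Y ≤ 24) = 1 − P(X ≤ 3).
  k=0: C(24,0)·0.172^0·0.828^24 = 0.010783
  k=1: C(24,1)·0.172^1·0.828^23 = 0.053757
  k=2: C(24,2)·0.172^2·0.828^22 = 0.128420
  k=3: C(24,3)·0.172^3·0.828^21 = 0.195629
1 − 0.388589 = 0.611411

0.6114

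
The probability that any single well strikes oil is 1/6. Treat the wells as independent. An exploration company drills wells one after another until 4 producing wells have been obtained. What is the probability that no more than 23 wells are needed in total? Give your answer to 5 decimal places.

Finishing within 23 wells ⇔ at least 4 successes in the first 23. With X ~ Binomial(23, 0.166667), P(Y ≤ 23) = 1 − P(X ≤ 3).
  k=0: C(23,0)·0.166667^0·0.833333^23 = 0.0150949
  k=1: C(23,1)·0.166667^1·0.833333^22 = 0.0694367
  k=2: C(23,2)·0.166667^2·0.833333^21 = 0.1527608
  k=3: C(23,3)·0.166667^3·0.833333^20 = 0.2138651
1 − 0.4511575 = 0.5488425

0.54884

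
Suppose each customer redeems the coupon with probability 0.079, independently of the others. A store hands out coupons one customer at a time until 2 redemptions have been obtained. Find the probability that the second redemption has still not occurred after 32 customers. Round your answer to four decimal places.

Needing more than 32 customers ⇔ fewer than 2 successes in the first 32. With X ~ Binomial(32, 0.079), P(Y > 32) = P(X ≤ 1).
  k=0: C(32,0)·0.079^0·0.921^32 = 0.071830
  k=1: C(32,1)·0.079^1·0.921^31 = 0.197163
P(X ≤ 1) = 0.268993

0.2690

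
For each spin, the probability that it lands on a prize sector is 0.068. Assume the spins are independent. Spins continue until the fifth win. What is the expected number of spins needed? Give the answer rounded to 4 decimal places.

73.5294

Y = total spins until the fifth success; negative binomial with r=5, p=0.068.
E[Y] = r / p = 5 / 0.068 = 73.529412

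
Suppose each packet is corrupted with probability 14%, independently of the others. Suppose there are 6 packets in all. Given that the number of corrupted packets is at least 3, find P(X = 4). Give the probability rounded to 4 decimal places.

0.1080

X ~ Binomial(6, 0.14). Want P(X=4 | X≥3) = P(X=4) / P(X≥3).
P(X=4) = C(6,4)·0.14^4·0.86^2 = 0.004262
P(X≥3) = 1 − 0.404567 − 0.395159 − 0.160820 = 0.039454
Ratio = 0.004262 / 0.039454 = 0.108022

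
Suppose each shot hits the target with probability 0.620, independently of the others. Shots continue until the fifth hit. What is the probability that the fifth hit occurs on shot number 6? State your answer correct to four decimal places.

Y = trial on which the fifth success occurs; negative binomial, r=5, p=0.62.
P(Y=6) = C(5,4) · p^5 · (1−p)^1
= 5 · 0.091613 · 0.38 = 0.174065

0.1741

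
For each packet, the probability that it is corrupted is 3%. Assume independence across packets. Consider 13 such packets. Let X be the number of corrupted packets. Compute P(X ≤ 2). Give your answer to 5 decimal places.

0.99384

X ~ Binomial(13, 0.03); P(X ≤ 2) = Σ C(13,k) p^k (1−p)^(13−k) over k:
  k=0: C(13,0)·0.03^0·0.97^13 = 0.6730271
  k=1: C(13,1)·0.03^1·0.97^12 = 0.2705985
  k=2: C(13,2)·0.03^2·0.97^11 = 0.0502142
Total = 0.9938398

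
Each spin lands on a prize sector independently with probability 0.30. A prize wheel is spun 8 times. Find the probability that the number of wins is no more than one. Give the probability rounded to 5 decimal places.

X ~ Binomial(8, 0.30); P(X ≤ 1) = Σ C(8,k) p^k (1−p)^(8−k) over k:
  k=0: C(8,0)·0.30^0·0.70^8 = 0.0576480
  k=1: C(8,1)·0.30^1·0.70^7 = 0.1976503
Total = 0.2552983

0.25530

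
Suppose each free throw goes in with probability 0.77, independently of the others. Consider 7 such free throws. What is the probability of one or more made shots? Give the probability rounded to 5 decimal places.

0.99997

P(at least one) = 1 − P(none) = 1 − (1 − 0.77)^7
= 1 − 0.0000340 = 0.9999660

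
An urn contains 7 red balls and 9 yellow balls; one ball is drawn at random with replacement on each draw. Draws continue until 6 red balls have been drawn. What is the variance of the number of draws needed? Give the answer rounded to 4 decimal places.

17.6327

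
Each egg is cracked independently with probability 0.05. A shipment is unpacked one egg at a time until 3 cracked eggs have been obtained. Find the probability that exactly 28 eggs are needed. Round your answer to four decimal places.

0.0122

Y = trial on which the third success occurs; negative binomial, r=3, p=0.05.
P(Y=28) = C(27,2) · p^3 · (1−p)^25
= 351 · 0.000125 · 0.27739 = 0.012170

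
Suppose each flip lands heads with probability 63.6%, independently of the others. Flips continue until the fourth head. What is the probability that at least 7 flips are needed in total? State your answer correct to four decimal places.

Needing more than 6 flips ⇔ fewer than 4 successes in the first 6. With X ~ Binomial(6, 0.636), P(Y > 6) = P(X ≤ 3).
  k=0: C(6,0)·0.636^0·0.364^6 = 0.002326
  k=1: C(6,1)·0.636^1·0.364^5 = 0.024385
  k=2: C(6,2)·0.636^2·0.364^4 = 0.106515
  k=3: C(6,3)·0.636^3·0.364^3 = 0.248145
P(X ≤ 3) = 0.381371

0.3814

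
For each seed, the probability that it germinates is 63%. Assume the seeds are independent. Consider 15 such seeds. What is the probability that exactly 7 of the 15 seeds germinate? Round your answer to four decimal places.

0.0890

X ~ Binomial(n=15, p=0.63).
P(X=7) = C(15,7) · p^7 · (1−p)^8
= 6435 · 0.03939 · 0.00035125 = 0.089032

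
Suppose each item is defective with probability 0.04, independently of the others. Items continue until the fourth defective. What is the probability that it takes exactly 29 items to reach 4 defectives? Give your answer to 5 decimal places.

Y = trial on which the fourth success occurs; negative binomial, r=4, p=0.04.
P(Y=29) = C(28,3) · p^4 · (1−p)^25
= 3276 · 2.56e-06 · 0.3604 = 0.0030225

0.00302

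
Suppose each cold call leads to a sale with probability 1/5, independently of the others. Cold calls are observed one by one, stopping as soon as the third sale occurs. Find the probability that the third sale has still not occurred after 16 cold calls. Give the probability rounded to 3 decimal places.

Needing more than 16 cold calls ⇔ fewer than 3 successes in the first 16. With X ~ Binomial(16, 0.20), P(Y > 16) = P(X ≤ 2).
  k=0: C(16,0)·0.20^0·0.80^16 = 0.02815
  k=1: C(16,1)·0.20^1·0.80^15 = 0.11259
  k=2: C(16,2)·0.20^2·0.80^14 = 0.21111
P(X ≤ 2) = 0.35184

0.352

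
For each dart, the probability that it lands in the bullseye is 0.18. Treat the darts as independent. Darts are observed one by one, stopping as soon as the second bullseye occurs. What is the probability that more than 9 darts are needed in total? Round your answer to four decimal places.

0.4988

Needing more than 9 darts ⇔ fewer than 2 successes in the first 9. With X ~ Binomial(9, 0.18), P(Y > 9) = P(X ≤ 1).
  k=0: C(9,0)·0.18^0·0.82^9 = 0.167620
  k=1: C(9,1)·0.18^1·0.82^8 = 0.331151
P(X ≤ 1) = 0.498770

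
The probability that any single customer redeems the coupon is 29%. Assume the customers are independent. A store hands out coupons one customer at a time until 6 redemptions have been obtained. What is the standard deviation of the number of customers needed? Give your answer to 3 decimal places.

7.117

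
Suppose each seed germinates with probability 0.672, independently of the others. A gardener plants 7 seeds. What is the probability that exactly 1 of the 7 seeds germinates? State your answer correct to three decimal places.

0.006

X ~ Binomial(n=7, p=0.672).
P(X=1) = C(7,1) · p^1 · (1−p)^6
= 7 · 0.672 · 0.0012452 = 0.00586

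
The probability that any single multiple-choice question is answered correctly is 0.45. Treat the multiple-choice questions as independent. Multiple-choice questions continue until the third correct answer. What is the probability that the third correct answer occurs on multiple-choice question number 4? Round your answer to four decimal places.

Y = trial on which the third success occurs; negative binomial, r=3, p=0.45.
P(Y=4) = C(3,2) · p^3 · (1−p)^1
= 3 · 0.091125 · 0.55 = 0.150356

0.1504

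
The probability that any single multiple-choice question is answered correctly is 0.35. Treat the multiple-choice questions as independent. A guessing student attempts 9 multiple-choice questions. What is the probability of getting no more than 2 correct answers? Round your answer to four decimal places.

0.3373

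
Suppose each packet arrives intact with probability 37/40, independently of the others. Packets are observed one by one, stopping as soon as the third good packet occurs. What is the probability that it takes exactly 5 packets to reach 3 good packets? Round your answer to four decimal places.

Y = trial on which the third success occurs; negative binomial, r=3, p=0.925.
P(Y=5) = C(4,2) · p^3 · (1−p)^2
= 6 · 0.79145 · 0.005625 = 0.026712

0.0267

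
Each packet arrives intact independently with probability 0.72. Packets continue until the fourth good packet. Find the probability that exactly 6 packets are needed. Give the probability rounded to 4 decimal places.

Y = trial on which the fourth success occurs; negative binomial, r=4, p=0.72.
P(Y=6) = C(5,3) · p^4 · (1−p)^2
= 10 · 0.26874 · 0.0784 = 0.210691

0.2107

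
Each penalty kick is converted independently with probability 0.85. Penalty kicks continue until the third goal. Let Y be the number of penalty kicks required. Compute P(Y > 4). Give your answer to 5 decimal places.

0.10952

Needing more than 4 penalty kicks ⇔ fewer than 3 successes in the first 4. With X ~ Binomial(4, 0.85), P(Y > 4) = P(X ≤ 2).
  k=0: C(4,0)·0.85^0·0.15^4 = 0.0005062
  k=1: C(4,1)·0.85^1·0.15^3 = 0.0114750
  k=2: C(4,2)·0.85^2·0.15^2 = 0.0975375
P(X ≤ 2) = 0.1095187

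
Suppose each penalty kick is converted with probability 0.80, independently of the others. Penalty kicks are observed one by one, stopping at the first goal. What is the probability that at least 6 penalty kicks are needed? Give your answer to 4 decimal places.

0.0003

Y = number of penalty kicks to the first success; geometric, p = 0.80.
P(Y > 5) = P(first 5 all fail) = (1−p)^5 = 0.000320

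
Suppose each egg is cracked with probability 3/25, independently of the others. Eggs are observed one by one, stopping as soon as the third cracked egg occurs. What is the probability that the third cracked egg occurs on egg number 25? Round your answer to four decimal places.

Y = trial on which the third success occurs; negative binomial, r=3, p=0.12.
P(Y=25) = C(24,2) · p^3 · (1−p)^22
= 276 · 0.001728 · 0.060065 = 0.028647

0.0286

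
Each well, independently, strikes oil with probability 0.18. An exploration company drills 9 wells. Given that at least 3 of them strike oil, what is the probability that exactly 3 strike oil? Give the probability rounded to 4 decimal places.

0.7076

X ~ Binomial(9, 0.18). Want P(X=3 | X≥3) = P(X=3) / P(X≥3).
P(X=3) = C(9,3)·0.18^3·0.82^6 = 0.148929
P(X≥3) = 1 − 0.167620 − 0.331151 − 0.290767 = 0.210463
Ratio = 0.148929 / 0.210463 = 0.707626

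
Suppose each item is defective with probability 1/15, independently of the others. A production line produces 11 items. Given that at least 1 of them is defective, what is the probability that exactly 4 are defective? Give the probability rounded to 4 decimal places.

0.0076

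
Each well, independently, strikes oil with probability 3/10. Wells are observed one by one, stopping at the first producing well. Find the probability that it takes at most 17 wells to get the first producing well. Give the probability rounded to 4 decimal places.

Y = number of wells to the first success; geometric, p = 0.30.
P(Y ≤ 17) = 1 − (1−p)^17 = 1 − 0.002326 = 0.997674

0.9977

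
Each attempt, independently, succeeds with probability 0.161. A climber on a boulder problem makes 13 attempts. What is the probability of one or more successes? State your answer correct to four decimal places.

P(at least one) = 1 − P(none) = 1 − (1 − 0.161)^13
= 1 − 0.102072 = 0.897928

0.8979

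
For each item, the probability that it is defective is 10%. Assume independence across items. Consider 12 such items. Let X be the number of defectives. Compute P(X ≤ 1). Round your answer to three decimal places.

X ~ Binomial(12, 0.10); P(X ≤ 1) = Σ C(12,k) p^k (1−p)^(12−k) over k:
  k=0: C(12,0)·0.10^0·0.90^12 = 0.28243
  k=1: C(12,1)·0.10^1·0.90^11 = 0.37657
Total = 0.65900

0.659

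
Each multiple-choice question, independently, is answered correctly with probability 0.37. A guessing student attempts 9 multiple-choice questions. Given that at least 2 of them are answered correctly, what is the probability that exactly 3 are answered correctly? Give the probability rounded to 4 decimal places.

X ~ Binomial(9, 0.37). Want P(X=3 | X≥2) = P(X=3) / P(X≥2).
P(X=3) = C(9,3)·0.37^3·0.63^6 = 0.266028
P(X≥2) = 1 − 0.015634 − 0.082636 = 0.901730
Ratio = 0.266028 / 0.901730 = 0.295020

0.2950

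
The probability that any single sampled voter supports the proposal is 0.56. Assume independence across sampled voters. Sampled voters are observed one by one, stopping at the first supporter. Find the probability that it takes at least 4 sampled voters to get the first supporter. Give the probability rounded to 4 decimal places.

Y = number of sampled voters to the first success; geometric, p = 0.56.
P(Y > 3) = P(first 3 all fail) = (1−p)^3 = 0.085184

0.0852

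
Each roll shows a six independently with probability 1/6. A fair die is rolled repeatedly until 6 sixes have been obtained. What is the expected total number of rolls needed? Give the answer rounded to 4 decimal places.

36.0000

Y = total rolls until the sixth success; negative binomial with r=6, p=0.166667.
E[Y] = r / p = 6 / 0.166667 = 36.000000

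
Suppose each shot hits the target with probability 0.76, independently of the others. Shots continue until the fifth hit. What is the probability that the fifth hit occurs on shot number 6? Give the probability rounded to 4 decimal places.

Y = trial on which the fifth success occurs; negative binomial, r=5, p=0.76.
P(Y=6) = C(5,4) · p^5 · (1−p)^1
= 5 · 0.25355 · 0.24 = 0.304263

0.3043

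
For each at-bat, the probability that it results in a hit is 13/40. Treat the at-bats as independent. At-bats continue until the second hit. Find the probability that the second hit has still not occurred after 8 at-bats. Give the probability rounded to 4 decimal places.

Needing more than 8 at-bats ⇔ fewer than 2 successes in the first 8. With X ~ Binomial(8, 0.325), P(Y > 8) = P(X ≤ 1).
  k=0: C(8,0)·0.325^0·0.675^8 = 0.043095
  k=1: C(8,1)·0.325^1·0.675^7 = 0.165997
P(X ≤ 1) = 0.209092

0.2091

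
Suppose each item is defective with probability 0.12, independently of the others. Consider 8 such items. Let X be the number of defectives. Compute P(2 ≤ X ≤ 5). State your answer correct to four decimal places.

X ~ Binomial(8, 0.12); P(2 ≤ X ≤ 5) = Σ C(8,k) p^k (1−p)^(8−k) over k:
  k=2: C(8,2)·0.12^2·0.88^6 = 0.187248
  k=3: C(8,3)·0.12^3·0.88^5 = 0.051068
  k=4: C(8,4)·0.12^4·0.88^4 = 0.008705
  k=5: C(8,5)·0.12^5·0.88^3 = 0.000950
Total = 0.247970

0.2480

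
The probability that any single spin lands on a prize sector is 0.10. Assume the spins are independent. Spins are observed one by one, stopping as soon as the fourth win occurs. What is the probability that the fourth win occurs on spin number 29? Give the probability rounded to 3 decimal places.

Y = trial on which the fourth success occurs; negative binomial, r=4, p=0.10.
P(Y=29) = C(28,3) · p^4 · (1−p)^25
= 3276 · 0.0001 · 0.07179 = 0.02352

0.024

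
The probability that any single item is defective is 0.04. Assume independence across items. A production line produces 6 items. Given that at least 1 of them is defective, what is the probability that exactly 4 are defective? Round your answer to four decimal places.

X ~ Binomial(6, 0.04). Want P(X=4 | X≥1) = P(X=4) / P(X≥1).
P(X=4) = C(6,4)·0.04^4·0.96^2 = 0.000035
P(X≥1) = 1 − 0.782758 = 0.217242
Ratio = 0.000035 / 0.217242 = 0.000163

0.0002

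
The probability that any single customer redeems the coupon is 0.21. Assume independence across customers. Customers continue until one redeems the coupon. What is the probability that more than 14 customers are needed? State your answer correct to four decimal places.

Y = number of customers to the first success; geometric, p = 0.21.
P(Y > 14) = P(first 14 all fail) = (1−p)^14 = 0.036879

0.0369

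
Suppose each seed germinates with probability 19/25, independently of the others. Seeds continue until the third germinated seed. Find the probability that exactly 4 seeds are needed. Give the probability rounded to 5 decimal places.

0.31606

Y = trial on which the third success occurs; negative binomial, r=3, p=0.76.
P(Y=4) = C(3,2) · p^3 · (1−p)^1
= 3 · 0.43898 · 0.24 = 0.3160627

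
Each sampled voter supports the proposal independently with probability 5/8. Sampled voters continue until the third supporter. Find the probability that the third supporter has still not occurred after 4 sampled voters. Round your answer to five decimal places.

Needing more than 4 sampled voters ⇔ fewer than 3 successes in the first 4. With X ~ Binomial(4, 0.625), P(Y > 4) = P(X ≤ 2).
  k=0: C(4,0)·0.625^0·0.375^4 = 0.0197754
  k=1: C(4,1)·0.625^1·0.375^3 = 0.1318359
  k=2: C(4,2)·0.625^2·0.375^2 = 0.3295898
P(X ≤ 2) = 0.4812012

0.48120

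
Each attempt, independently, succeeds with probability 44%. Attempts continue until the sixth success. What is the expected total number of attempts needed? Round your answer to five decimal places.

Y = total attempts until the sixth success; negative binomial with r=6, p=0.44.
E[Y] = r / p = 6 / 0.44 = 13.6363636

13.63636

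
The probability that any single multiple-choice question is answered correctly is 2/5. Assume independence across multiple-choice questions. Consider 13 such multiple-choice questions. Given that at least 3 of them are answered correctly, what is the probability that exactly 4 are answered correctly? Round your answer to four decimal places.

X ~ Binomial(13, 0.40). Want P(X=4 | X≥3) = P(X=4) / P(X≥3).
P(X=4) = C(13,4)·0.40^4·0.60^9 = 0.184462
P(X≥3) = 1 − 0.001306 − 0.011319 − 0.045277 = 0.942098
Ratio = 0.184462 / 0.942098 = 0.195799

0.1958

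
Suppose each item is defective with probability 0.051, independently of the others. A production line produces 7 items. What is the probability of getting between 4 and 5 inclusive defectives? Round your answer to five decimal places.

X ~ Binomial(7, 0.051); P(4 ≤ X ≤ 5) = Σ C(7,k) p^k (1−p)^(7−k) over k:
  k=4: C(7,4)·0.051^4·0.949^3 = 0.0002024
  k=5: C(7,5)·0.051^5·0.949^2 = 0.0000065
Total = 0.0002089

0.00021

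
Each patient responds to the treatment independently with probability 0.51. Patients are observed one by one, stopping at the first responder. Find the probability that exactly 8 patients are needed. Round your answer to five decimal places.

0.00346

Geometric (trials to first success), p = 0.51.
P(Y = 8) = (1−p)^7 · p = 0.0067822 · 0.51 = 0.0034589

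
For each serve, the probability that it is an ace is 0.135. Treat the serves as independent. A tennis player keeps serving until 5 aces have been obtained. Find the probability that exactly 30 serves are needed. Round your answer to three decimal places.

0.028

Y = trial on which the fifth success occurs; negative binomial, r=5, p=0.135.
P(Y=30) = C(29,4) · p^5 · (1−p)^25
= 23751 · 4.484e-05 · 0.026632 = 0.02836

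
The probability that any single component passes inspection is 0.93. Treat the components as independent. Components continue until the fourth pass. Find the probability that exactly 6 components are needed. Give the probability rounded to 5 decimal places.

0.03665

Y = trial on which the fourth success occurs; negative binomial, r=4, p=0.93.
P(Y=6) = C(5,3) · p^4 · (1−p)^2
= 10 · 0.74805 · 0.0049 = 0.0366545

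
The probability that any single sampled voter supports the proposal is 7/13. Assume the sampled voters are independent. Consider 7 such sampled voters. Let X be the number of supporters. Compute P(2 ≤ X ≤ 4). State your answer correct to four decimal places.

X ~ Binomial(7, 0.538462); P(2 ≤ X ≤ 4) = Σ C(7,k) p^k (1−p)^(7−k) over k:
  k=2: C(7,2)·0.538462^2·0.461538^5 = 0.127517
  k=3: C(7,3)·0.538462^3·0.461538^4 = 0.247950
  k=4: C(7,4)·0.538462^4·0.461538^3 = 0.289275
Total = 0.664742

0.6647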